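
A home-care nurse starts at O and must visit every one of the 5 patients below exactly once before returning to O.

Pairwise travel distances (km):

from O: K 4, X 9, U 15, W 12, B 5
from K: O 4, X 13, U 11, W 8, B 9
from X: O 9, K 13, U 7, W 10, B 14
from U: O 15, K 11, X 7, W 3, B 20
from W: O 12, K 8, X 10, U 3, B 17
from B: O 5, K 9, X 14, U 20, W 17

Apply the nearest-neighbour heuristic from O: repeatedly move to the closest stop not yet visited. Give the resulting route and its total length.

Nearest-neighbour total = 41 km; route O → K → W → U → X → B → O.

From O: distances to unvisited — K=4, B=5, X=9, W=12, U=15. Nearest is K (4).
From K: distances to unvisited — W=8, B=9, U=11, X=13. Nearest is W (8).
From W: distances to unvisited — U=3, X=10, B=17. Nearest is U (3).
From U: distances to unvisited — X=7, B=20. Nearest is X (7).
From X: distances to unvisited — B=14. Nearest is B (14).
Return B→O: 5.
Total = 4 + 8 + 3 + 7 + 14 + 5 = 41.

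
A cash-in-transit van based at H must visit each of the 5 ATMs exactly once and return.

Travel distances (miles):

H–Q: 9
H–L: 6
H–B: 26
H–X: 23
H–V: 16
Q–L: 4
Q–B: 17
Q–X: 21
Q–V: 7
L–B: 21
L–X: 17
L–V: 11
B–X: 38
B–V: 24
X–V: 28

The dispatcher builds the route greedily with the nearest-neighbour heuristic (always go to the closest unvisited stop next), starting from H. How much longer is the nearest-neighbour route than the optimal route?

The nearest-neighbour route is 1 miles longer than optimal.

From H: L=6, Q=9, V=16, X=23, B=26 → choose L (6).
From L: Q=4, V=11, X=17, B=21 → choose Q (4).
From Q: V=7, B=17, X=21 → choose V (7).
From V: B=24, X=28 → choose B (24).
From B: X=38 → choose X (38).
NN route H → L → Q → V → B → X → H costs 102.
Optimal: H → Q → B → V → L → X → H costs 101 (by enumerating all 60 distinct tours).
Excess = 102 − 101 = 1.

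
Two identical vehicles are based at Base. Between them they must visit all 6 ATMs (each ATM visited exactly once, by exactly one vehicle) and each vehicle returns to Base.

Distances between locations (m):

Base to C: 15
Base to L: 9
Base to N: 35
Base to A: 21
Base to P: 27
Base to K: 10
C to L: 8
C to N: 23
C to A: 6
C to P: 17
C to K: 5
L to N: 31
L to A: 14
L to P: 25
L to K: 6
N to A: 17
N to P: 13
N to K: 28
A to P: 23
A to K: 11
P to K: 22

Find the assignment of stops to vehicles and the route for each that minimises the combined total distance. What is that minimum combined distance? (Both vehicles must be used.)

96 m — the smallest possible combined total.

Try each way of splitting the stops between the two vehicles (each non-empty) and, for each split, find the best tour for each vehicle:
  {C} + {L, N, A, P, K}: 30 + 83 = 113
  {L} + {C, N, A, P, K}: 18 + 78 = 96
  {C, L} + {N, A, P, K}: 32 + 78 = 110
  {N} + {C, L, A, P, K}: 70 + 76 = 146
  {C, N} + {L, A, P, K}: 73 + 76 = 149
  {L, N} + {C, A, P, K}: 75 + 71 = 146
  … (31 splits in total)
Best: vehicle 1 Base → L → Base = 18; vehicle 2 Base → P → N → A → C → K → Base = 78; combined 96.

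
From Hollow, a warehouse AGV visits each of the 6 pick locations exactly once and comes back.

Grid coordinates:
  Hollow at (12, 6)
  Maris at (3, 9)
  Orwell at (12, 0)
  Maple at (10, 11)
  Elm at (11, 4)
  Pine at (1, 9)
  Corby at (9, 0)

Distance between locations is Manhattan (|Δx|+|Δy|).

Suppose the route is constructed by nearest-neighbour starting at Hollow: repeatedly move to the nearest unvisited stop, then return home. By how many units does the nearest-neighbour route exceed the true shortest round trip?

The nearest-neighbour route is 2 longer than optimal.

From Hollow: Elm=3, Orwell=6, Maple=7, Corby=9, Maris=12, Pine=14 → choose Elm (3).
From Elm: Orwell=5, Corby=6, Maple=8, Maris=13, Pine=15 → choose Orwell (5).
From Orwell: Corby=3, Maple=13, Maris=18, Pine=20 → choose Corby (3).
From Corby: Maple=12, Maris=15, Pine=17 → choose Maple (12).
From Maple: Maris=9, Pine=11 → choose Maris (9).
From Maris: Pine=2 → choose Pine (2).
NN route Hollow → Elm → Orwell → Corby → Maple → Maris → Pine → Hollow costs 48.
Optimal: Hollow → Maple → Maris → Pine → Corby → Orwell → Elm → Hollow costs 46 (by enumerating all 360 distinct tours).
Excess = 48 − 46 = 2.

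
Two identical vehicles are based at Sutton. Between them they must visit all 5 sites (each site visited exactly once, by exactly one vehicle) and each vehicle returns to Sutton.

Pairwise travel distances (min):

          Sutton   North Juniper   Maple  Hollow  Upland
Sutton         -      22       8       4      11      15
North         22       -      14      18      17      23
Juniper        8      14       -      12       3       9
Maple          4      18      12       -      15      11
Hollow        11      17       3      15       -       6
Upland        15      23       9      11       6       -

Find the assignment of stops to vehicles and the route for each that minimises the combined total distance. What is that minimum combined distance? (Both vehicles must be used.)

Minimum combined distance: 68 min.

Check every non-empty split of the stops between the two vehicles; for each half take its own optimal tour:
  {North} + {Juniper, Maple, Hollow, Upland}: 44 + 32 = 76
  {Juniper} + {North, Maple, Hollow, Upland}: 16 + 60 = 76
  {North, Juniper} + {Maple, Hollow, Upland}: 44 + 32 = 76
  {Maple} + {North, Juniper, Hollow, Upland}: 8 + 60 = 68
  {North, Maple} + {Juniper, Hollow, Upland}: 44 + 32 = 76
  {Juniper, Maple} + {North, Hollow, Upland}: 24 + 60 = 84
  … (15 splits in total)
Best: vehicle 1 Sutton → Maple → Sutton = 8; vehicle 2 Sutton → North → Juniper → Hollow → Upland → Sutton = 60; combined 68.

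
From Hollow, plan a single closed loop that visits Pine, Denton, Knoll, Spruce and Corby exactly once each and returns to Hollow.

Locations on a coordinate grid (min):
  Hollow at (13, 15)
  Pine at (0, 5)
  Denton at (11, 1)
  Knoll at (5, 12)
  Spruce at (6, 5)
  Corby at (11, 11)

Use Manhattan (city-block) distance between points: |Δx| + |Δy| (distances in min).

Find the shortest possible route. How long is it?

54 min — the shortest possible round trip.

There are 60 distinct closed tours to check (reversals are equivalent).
Hollow → Pine → Denton → Knoll → Spruce → Corby → Hollow: 23+15+17+8+11+6 = 80
Hollow → Pine → Denton → Knoll → Corby → Spruce → Hollow: 23+15+17+7+11+17 = 90
Hollow → Pine → Denton → Spruce → Knoll → Corby → Hollow: 23+15+9+8+7+6 = 68
Hollow → Pine → Denton → Spruce → Corby → Knoll → Hollow: 23+15+9+11+7+11 = 76
Hollow → Pine → Denton → Corby → Knoll → Spruce → Hollow: 23+15+10+7+8+17 = 80
Hollow → Pine → Denton → Corby → Spruce → Knoll → Hollow: 23+15+10+11+8+11 = 78
Hollow → Pine → Knoll → Denton → Spruce → Corby → Hollow: 23+12+17+9+11+6 = 78
Hollow → Pine → Knoll → Denton → Corby → Spruce → Hollow: 23+12+17+10+11+17 = 90
Hollow → Pine → Knoll → Spruce → Denton → Corby → Hollow: 23+12+8+9+10+6 = 68
Hollow → Pine → Knoll → Spruce → Corby → Denton → Hollow: 23+12+8+11+10+16 = 80
Hollow → Pine → Knoll → Corby → Denton → Spruce → Hollow: 23+12+7+10+9+17 = 78
Hollow → Pine → Knoll → Corby → Spruce → Denton → Hollow: 23+12+7+11+9+16 = 78
Hollow → Pine → Spruce → Denton → Knoll → Corby → Hollow: 23+6+9+17+7+6 = 68
Hollow → Pine → Spruce → Denton → Corby → Knoll → Hollow: 23+6+9+10+7+11 = 66
… (46 more)
Hollow → Knoll → Pine → Spruce → Denton → Corby → Hollow: 11+12+6+9+10+6 = 54  ← best
The minimum is 54.
One optimal route: Hollow → Knoll → Pine → Spruce → Denton → Corby → Hollow (or its reverse).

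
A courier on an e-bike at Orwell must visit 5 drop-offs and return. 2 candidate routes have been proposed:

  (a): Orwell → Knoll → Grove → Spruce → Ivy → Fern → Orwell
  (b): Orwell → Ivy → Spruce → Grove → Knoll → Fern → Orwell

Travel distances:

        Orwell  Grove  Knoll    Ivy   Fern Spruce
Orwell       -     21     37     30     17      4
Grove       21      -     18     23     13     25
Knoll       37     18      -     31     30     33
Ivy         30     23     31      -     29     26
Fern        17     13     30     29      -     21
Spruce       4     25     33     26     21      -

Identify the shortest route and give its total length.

Shortest is (b), total 146.

(a): 37 + 18 + 25 + 26 + 29 + 17 = 152
(b): 30 + 26 + 25 + 18 + 30 + 17 = 146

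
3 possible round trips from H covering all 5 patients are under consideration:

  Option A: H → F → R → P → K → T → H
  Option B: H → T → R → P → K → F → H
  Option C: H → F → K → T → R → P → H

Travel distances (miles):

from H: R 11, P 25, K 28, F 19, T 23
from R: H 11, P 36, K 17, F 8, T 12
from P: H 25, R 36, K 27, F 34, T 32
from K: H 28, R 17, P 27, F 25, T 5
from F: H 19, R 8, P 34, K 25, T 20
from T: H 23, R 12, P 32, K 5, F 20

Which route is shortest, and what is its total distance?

Option A: 19 + 8 + 36 + 27 + 5 + 23 = 118
Option B: 23 + 12 + 36 + 27 + 25 + 19 = 142
Option C: 19 + 25 + 5 + 12 + 36 + 25 = 122

118 miles — Option A is the shortest.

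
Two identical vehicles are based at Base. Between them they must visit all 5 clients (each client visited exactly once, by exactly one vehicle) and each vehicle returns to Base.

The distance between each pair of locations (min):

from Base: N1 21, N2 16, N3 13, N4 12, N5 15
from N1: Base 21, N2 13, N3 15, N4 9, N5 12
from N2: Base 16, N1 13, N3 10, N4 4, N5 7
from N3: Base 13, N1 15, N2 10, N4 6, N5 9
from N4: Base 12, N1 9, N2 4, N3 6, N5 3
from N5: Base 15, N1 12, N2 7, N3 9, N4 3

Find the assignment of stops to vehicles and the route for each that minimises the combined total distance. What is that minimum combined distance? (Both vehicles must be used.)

Check every non-empty split of the stops between the two vehicles; for each half take its own optimal tour:
  {N1} + {N2, N3, N4, N5}: 42 + 45 = 87
  {N2} + {N1, N3, N4, N5}: 32 + 55 = 87
  {N1, N2} + {N3, N4, N5}: 50 + 37 = 87
  {N3} + {N1, N2, N4, N5}: 26 + 56 = 82
  {N1, N3} + {N2, N4, N5}: 49 + 38 = 87
  {N2, N3} + {N1, N4, N5}: 39 + 48 = 87
  … (15 splits in total)
Best: vehicle 1 Base → N3 → Base = 26; vehicle 2 Base → N1 → N2 → N4 → N5 → Base = 56; combined 82.

Minimum combined distance: 82 min.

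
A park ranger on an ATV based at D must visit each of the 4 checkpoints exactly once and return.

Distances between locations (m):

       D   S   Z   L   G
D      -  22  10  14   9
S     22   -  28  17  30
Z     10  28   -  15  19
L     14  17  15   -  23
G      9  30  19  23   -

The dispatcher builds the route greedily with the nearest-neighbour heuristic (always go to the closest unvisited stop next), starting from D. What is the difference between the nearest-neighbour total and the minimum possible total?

Excess over optimum: 1 m.

D: G=9, Z=10, L=14, S=22 ⇒ G
G: Z=19, L=23, S=30 ⇒ Z
Z: L=15, S=28 ⇒ L
L: S=17 ⇒ S
NN route D → G → Z → L → S → D costs 82.
Optimal: D → Z → L → S → G → D costs 81 (by enumerating all 12 distinct tours).
Excess = 82 − 81 = 1.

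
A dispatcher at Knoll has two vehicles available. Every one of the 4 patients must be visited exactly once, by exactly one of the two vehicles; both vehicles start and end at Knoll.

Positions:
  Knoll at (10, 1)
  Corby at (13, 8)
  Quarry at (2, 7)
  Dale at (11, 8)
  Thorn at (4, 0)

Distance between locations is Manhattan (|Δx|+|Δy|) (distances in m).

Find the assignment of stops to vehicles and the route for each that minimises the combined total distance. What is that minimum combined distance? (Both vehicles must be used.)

Minimum combined distance: 50 m.

There are 2^3 − 1 = 7 ways to divide the 4 stops into two non-empty groups. For each, the best each vehicle can do is its own shortest tour through its group:
  {Corby} + {Quarry, Dale, Thorn}: 20 + 34 = 54
  {Quarry} + {Corby, Dale, Thorn}: 28 + 34 = 62
  {Corby, Quarry} + {Dale, Thorn}: 36 + 30 = 66
  {Dale} + {Corby, Quarry, Thorn}: 16 + 38 = 54
  {Corby, Dale} + {Quarry, Thorn}: 20 + 30 = 50
  {Quarry, Dale} + {Corby, Thorn}: 32 + 34 = 66
  … (7 splits in total)
Best: vehicle 1 Knoll → Corby → Dale → Knoll = 20; vehicle 2 Knoll → Quarry → Thorn → Knoll = 30; combined 50.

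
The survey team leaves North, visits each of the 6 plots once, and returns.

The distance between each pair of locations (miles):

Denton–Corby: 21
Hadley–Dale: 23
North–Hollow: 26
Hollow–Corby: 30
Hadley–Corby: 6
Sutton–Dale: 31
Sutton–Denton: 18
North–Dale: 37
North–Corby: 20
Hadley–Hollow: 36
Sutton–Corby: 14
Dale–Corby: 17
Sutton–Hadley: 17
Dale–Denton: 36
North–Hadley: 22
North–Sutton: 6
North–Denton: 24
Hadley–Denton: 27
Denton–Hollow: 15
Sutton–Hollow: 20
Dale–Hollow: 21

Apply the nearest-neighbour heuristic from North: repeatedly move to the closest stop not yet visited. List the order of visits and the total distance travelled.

At North the remaining stops are Sutton 6, Corby 20, Hadley 22, Denton 24, Hollow 26, Dale 37; go to Sutton.
At Sutton the remaining stops are Corby 14, Hadley 17, Denton 18, Hollow 20, Dale 31; go to Corby.
At Corby the remaining stops are Hadley 6, Dale 17, Denton 21, Hollow 30; go to Hadley.
At Hadley the remaining stops are Dale 23, Denton 27, Hollow 36; go to Dale.
At Dale the remaining stops are Hollow 21, Denton 36; go to Hollow.
At Hollow the remaining stops are Denton 15; go to Denton.
Return Denton→North: 24.
Total = 6 + 14 + 6 + 23 + 21 + 15 + 24 = 109.

Total distance 109 miles via the nearest-neighbour route North → Sutton → Corby → Hadley → Dale → Hollow → Denton → North.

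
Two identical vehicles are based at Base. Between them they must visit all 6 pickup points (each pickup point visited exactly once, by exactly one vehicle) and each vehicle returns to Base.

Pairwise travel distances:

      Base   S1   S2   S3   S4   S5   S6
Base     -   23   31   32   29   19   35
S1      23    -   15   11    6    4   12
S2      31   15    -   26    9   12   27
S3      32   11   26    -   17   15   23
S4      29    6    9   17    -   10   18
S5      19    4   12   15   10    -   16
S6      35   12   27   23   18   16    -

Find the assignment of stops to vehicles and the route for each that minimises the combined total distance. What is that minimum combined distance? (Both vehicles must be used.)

Try each way of splitting the stops between the two vehicles (each non-empty) and, for each split, find the best tour for each vehicle:
  {S1} + {S2, S3, S4, S5, S6}: 46 + 113 = 159
  {S2} + {S1, S3, S4, S5, S6}: 62 + 102 = 164
  {S1, S2} + {S3, S4, S5, S6}: 69 + 102 = 171
  {S3} + {S1, S2, S4, S5, S6}: 64 + 93 = 157
  {S1, S3} + {S2, S4, S5, S6}: 66 + 93 = 159
  {S2, S3} + {S1, S4, S5, S6}: 89 + 82 = 171
  … (31 splits in total)
  {S5} + {S1, S2, S3, S4, S6}: 38 + 113 = 151  ← best
Best: vehicle 1 Base → S5 → Base = 38; vehicle 2 Base → S2 → S4 → S1 → S6 → S3 → Base = 113; combined 151.

Minimum combined distance: 151.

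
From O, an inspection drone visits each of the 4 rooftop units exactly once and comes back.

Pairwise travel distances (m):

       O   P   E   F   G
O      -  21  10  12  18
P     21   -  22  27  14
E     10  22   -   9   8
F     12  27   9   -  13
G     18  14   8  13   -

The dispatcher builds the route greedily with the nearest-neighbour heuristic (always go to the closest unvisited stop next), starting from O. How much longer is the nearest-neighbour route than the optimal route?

From O: E=10, F=12, G=18, P=21 → choose E (10).
From E: G=8, F=9, P=22 → choose G (8).
From G: F=13, P=14 → choose F (13).
From F: P=27 → choose P (27).
NN route O → E → G → F → P → O costs 79.
Optimal: O → P → G → E → F → O costs 64 (by enumerating all 12 distinct tours).
Excess = 79 − 64 = 15.

15 m longer than the optimal tour.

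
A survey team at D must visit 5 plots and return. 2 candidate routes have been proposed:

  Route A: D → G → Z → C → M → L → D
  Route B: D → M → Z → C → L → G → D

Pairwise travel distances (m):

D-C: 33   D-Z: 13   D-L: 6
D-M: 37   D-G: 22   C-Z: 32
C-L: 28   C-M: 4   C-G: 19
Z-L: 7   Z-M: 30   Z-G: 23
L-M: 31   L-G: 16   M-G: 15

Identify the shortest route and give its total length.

Route A: 22 + 23 + 32 + 4 + 31 + 6 = 118
Route B: 37 + 30 + 32 + 28 + 16 + 22 = 165

118 m — Route A is the shortest.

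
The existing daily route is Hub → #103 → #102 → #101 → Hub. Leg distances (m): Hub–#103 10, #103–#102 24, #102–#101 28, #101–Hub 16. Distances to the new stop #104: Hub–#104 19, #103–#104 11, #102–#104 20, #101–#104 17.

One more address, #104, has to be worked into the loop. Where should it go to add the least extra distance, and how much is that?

Insertion cost between consecutive stops i–j is d(i,#104) + d(#104,j) − d(i,j):
  between Hub and #103: 19 + 11 − 10 = 20
  between #103 and #102: 11 + 20 − 24 = 7
  between #102 and #101: 20 + 17 − 28 = 9
  between #101 and Hub: 17 + 19 − 16 = 20
Cheapest insertion is between #103 and #102, adding 7.
New total = 78 + 7 = 85.

Minimum extra distance: 7 m, inserting #104 between #103 and #102.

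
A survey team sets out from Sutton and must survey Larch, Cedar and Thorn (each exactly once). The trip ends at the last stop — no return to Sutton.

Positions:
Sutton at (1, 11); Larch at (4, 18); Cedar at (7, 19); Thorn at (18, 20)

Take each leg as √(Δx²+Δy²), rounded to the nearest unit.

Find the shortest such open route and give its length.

There are 3! = 6 possible orderings.
Sutton→Larch→Cedar→Thorn: 8+3+11 = 22
Sutton→Larch→Thorn→Cedar: 8+14+11 = 33
Sutton→Cedar→Larch→Thorn: 10+3+14 = 27
Sutton→Cedar→Thorn→Larch: 10+11+14 = 35
Sutton→Thorn→Larch→Cedar: 19+14+3 = 36
Sutton→Thorn→Cedar→Larch: 19+11+3 = 33
The minimum is 22.
One shortest path: Sutton → Larch → Cedar → Thorn.

Shortest open route: 22.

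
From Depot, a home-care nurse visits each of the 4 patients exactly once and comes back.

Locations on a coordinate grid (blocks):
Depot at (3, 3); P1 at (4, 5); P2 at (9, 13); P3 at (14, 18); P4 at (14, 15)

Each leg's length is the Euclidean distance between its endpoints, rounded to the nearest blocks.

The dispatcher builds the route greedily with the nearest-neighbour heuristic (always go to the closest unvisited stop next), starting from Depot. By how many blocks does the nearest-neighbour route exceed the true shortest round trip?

Excess over optimum: 1 blocks.

Depot: P1=2, P2=12, P4=16, P3=19 ⇒ P1
P1: P2=9, P4=14, P3=16 ⇒ P2
P2: P4=5, P3=7 ⇒ P4
P4: P3=3 ⇒ P3
NN route Depot → P1 → P2 → P4 → P3 → Depot costs 38.
Optimal: Depot → P1 → P2 → P3 → P4 → Depot costs 37 (by enumerating all 12 distinct tours).
Excess = 38 − 37 = 1.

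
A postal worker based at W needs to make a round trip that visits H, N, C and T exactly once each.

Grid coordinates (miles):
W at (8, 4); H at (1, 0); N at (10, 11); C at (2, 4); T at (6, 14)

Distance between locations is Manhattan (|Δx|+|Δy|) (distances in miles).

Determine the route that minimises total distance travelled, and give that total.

Shortest round trip = 46 miles.

W-H-N-C-T-W: 11+20+15+14+12 = 72
W-H-N-T-C-W: 11+20+7+14+6 = 58
W-H-C-N-T-W: 11+5+15+7+12 = 50
W-H-C-T-N-W: 11+5+14+7+9 = 46
W-H-T-N-C-W: 11+19+7+15+6 = 58
W-H-T-C-N-W: 11+19+14+15+9 = 68
W-N-H-C-T-W: 9+20+5+14+12 = 60
W-N-H-T-C-W: 9+20+19+14+6 = 68
W-N-C-H-T-W: 9+15+5+19+12 = 60
W-N-T-H-C-W: 9+7+19+5+6 = 46
W-C-H-N-T-W: 6+5+20+7+12 = 50
W-C-N-H-T-W: 6+15+20+19+12 = 72
The minimum is 46.
One optimal route: W → H → C → T → N → W (or its reverse).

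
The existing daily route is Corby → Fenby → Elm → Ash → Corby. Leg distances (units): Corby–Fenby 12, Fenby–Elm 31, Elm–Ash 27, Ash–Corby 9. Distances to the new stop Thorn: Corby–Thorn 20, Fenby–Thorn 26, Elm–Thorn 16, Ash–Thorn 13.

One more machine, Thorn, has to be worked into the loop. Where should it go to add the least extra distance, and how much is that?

Insertion cost between consecutive stops i–j is d(i,Thorn) + d(Thorn,j) − d(i,j):
  between Corby and Fenby: 20 + 26 − 12 = 34
  between Fenby and Elm: 26 + 16 − 31 = 11
  between Elm and Ash: 16 + 13 − 27 = 2
  between Ash and Corby: 13 + 20 − 9 = 24
Cheapest insertion is between Elm and Ash, adding 2.
New total = 79 + 2 = 81.

+2 — insert Thorn between Elm and Ash.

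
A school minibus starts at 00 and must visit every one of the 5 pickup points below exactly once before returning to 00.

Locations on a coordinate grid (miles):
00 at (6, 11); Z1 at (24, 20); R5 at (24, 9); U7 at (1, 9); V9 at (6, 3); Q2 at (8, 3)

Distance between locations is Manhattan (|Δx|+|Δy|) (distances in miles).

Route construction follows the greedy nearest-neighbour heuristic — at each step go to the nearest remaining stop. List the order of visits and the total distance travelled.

80 miles along 00 → U7 → V9 → Q2 → R5 → Z1 → 00.

At 00 the remaining stops are U7 7, V9 8, Q2 10, R5 20, Z1 27; go to U7.
At U7 the remaining stops are V9 11, Q2 13, R5 23, Z1 34; go to V9.
At V9 the remaining stops are Q2 2, R5 24, Z1 35; go to Q2.
At Q2 the remaining stops are R5 22, Z1 33; go to R5.
At R5 the remaining stops are Z1 11; go to Z1.
Return Z1→00: 27.
Total = 7 + 11 + 2 + 22 + 11 + 27 = 80.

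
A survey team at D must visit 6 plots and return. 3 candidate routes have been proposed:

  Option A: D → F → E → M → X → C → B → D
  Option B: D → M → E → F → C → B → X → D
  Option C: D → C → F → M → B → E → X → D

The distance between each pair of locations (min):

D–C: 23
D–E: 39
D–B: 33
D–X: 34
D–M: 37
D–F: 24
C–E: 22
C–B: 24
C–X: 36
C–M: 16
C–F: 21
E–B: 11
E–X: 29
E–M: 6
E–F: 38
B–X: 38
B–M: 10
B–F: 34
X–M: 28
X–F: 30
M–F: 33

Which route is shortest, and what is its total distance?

Shortest is Option C, total 161 min.

Option A: 24 + 38 + 6 + 28 + 36 + 24 + 33 = 189
Option B: 37 + 6 + 38 + 21 + 24 + 38 + 34 = 198
Option C: 23 + 21 + 33 + 10 + 11 + 29 + 34 = 161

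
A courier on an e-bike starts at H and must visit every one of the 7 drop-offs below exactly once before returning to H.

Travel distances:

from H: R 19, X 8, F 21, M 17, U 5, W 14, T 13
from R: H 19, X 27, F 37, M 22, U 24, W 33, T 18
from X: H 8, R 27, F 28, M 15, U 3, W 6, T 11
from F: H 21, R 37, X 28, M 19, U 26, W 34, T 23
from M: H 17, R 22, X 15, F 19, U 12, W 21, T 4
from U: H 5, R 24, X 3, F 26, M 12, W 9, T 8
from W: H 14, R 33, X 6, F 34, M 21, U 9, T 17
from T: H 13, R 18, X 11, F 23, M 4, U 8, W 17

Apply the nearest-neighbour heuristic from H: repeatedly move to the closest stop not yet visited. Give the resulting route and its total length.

110 along H → U → X → W → T → M → F → R → H.

From H: distances to unvisited — U=5, X=8, T=13, W=14, M=17, R=19, F=21. Nearest is U (5).
From U: distances to unvisited — X=3, T=8, W=9, M=12, R=24, F=26. Nearest is X (3).
From X: distances to unvisited — W=6, T=11, M=15, R=27, F=28. Nearest is W (6).
From W: distances to unvisited — T=17, M=21, R=33, F=34. Nearest is T (17).
From T: distances to unvisited — M=4, R=18, F=23. Nearest is M (4).
From M: distances to unvisited — F=19, R=22. Nearest is F (19).
From F: distances to unvisited — R=37. Nearest is R (37).
Return R→H: 19.
Total = 5 + 3 + 6 + 17 + 4 + 19 + 37 + 19 = 110.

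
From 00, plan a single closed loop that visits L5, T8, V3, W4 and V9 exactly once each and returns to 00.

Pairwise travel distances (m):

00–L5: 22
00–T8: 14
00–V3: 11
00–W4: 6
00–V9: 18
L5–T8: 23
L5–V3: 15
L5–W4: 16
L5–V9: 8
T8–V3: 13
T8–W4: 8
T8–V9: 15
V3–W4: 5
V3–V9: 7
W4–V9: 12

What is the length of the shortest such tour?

With 5 stops there are 5!/2 = 60 distinct round trips (a route and its reverse cost the same).
00-L5-T8-V3-W4-V9-00: 22+23+13+5+12+18 = 93
00-L5-T8-V3-V9-W4-00: 22+23+13+7+12+6 = 83
00-L5-T8-W4-V3-V9-00: 22+23+8+5+7+18 = 83
00-L5-T8-W4-V9-V3-00: 22+23+8+12+7+11 = 83
00-L5-T8-V9-V3-W4-00: 22+23+15+7+5+6 = 78
00-L5-T8-V9-W4-V3-00: 22+23+15+12+5+11 = 88
00-L5-V3-T8-W4-V9-00: 22+15+13+8+12+18 = 88
00-L5-V3-T8-V9-W4-00: 22+15+13+15+12+6 = 83
00-L5-V3-W4-T8-V9-00: 22+15+5+8+15+18 = 83
00-L5-V3-W4-V9-T8-00: 22+15+5+12+15+14 = 83
00-L5-V3-V9-T8-W4-00: 22+15+7+15+8+6 = 73
00-L5-V3-V9-W4-T8-00: 22+15+7+12+8+14 = 78
00-L5-W4-T8-V3-V9-00: 22+16+8+13+7+18 = 84
00-L5-W4-T8-V9-V3-00: 22+16+8+15+7+11 = 79
… (46 more)
00-T8-L5-V9-V3-W4-00: 14+23+8+7+5+6 = 63  ← best
The minimum is 63.
One optimal route: 00 → T8 → L5 → V9 → V3 → W4 → 00 (or its reverse).

63 m — the shortest possible round trip.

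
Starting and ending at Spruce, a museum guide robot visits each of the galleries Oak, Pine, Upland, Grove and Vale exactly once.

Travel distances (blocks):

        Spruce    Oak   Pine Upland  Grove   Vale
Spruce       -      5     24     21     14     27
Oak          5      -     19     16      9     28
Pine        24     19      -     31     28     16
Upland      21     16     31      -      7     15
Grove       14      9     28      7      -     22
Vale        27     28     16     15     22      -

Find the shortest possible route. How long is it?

Spruce → Oak → Pine → Upland → Grove → Vale → Spruce: 5+19+31+7+22+27 = 111
Spruce → Oak → Pine → Upland → Vale → Grove → Spruce: 5+19+31+15+22+14 = 106
Spruce → Oak → Pine → Grove → Upland → Vale → Spruce: 5+19+28+7+15+27 = 101
Spruce → Oak → Pine → Grove → Vale → Upland → Spruce: 5+19+28+22+15+21 = 110
Spruce → Oak → Pine → Vale → Upland → Grove → Spruce: 5+19+16+15+7+14 = 76
Spruce → Oak → Pine → Vale → Grove → Upland → Spruce: 5+19+16+22+7+21 = 90
Spruce → Oak → Upland → Pine → Grove → Vale → Spruce: 5+16+31+28+22+27 = 129
Spruce → Oak → Upland → Pine → Vale → Grove → Spruce: 5+16+31+16+22+14 = 104
Spruce → Oak → Upland → Grove → Pine → Vale → Spruce: 5+16+7+28+16+27 = 99
Spruce → Oak → Upland → Grove → Vale → Pine → Spruce: 5+16+7+22+16+24 = 90
Spruce → Oak → Upland → Vale → Pine → Grove → Spruce: 5+16+15+16+28+14 = 94
Spruce → Oak → Upland → Vale → Grove → Pine → Spruce: 5+16+15+22+28+24 = 110
Spruce → Oak → Grove → Pine → Upland → Vale → Spruce: 5+9+28+31+15+27 = 115
Spruce → Oak → Grove → Pine → Vale → Upland → Spruce: 5+9+28+16+15+21 = 94
… (46 more)
The minimum is 76.
One optimal route: Spruce → Oak → Pine → Vale → Upland → Grove → Spruce (or its reverse).

Minimum total distance: 76 blocks.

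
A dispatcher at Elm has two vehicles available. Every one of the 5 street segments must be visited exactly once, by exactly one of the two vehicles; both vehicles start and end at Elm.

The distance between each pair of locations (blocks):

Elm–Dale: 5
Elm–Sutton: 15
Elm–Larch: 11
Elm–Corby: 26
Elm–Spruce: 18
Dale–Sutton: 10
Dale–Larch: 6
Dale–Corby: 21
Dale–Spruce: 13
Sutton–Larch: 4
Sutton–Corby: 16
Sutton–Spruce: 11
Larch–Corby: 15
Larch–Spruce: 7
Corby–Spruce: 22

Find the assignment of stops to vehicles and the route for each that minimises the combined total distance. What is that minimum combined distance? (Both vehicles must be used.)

Check every non-empty split of the stops between the two vehicles; for each half take its own optimal tour:
  {Dale} + {Sutton, Larch, Corby, Spruce}: 10 + 71 = 81
  {Sutton} + {Dale, Larch, Corby, Spruce}: 30 + 66 = 96
  {Dale, Sutton} + {Larch, Corby, Spruce}: 30 + 66 = 96
  {Larch} + {Dale, Sutton, Corby, Spruce}: 22 + 71 = 93
  {Dale, Larch} + {Sutton, Corby, Spruce}: 22 + 71 = 93
  {Sutton, Larch} + {Dale, Corby, Spruce}: 30 + 66 = 96
  … (15 splits in total)
Best: vehicle 1 Elm → Dale → Elm = 10; vehicle 2 Elm → Sutton → Corby → Larch → Spruce → Elm = 71; combined 81.

Minimum combined distance: 81 blocks.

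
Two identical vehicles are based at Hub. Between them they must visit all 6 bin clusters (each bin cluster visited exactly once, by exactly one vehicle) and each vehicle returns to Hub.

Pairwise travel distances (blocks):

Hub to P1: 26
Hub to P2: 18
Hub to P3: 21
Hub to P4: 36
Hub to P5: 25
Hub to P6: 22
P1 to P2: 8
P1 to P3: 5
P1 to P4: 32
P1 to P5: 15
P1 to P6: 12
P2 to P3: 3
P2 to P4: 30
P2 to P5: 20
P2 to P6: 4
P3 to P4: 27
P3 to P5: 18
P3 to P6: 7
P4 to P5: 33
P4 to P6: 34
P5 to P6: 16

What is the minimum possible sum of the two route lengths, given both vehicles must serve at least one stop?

Minimum combined distance: 146 blocks.

Check every non-empty split of the stops between the two vehicles; for each half take its own optimal tour:
  {P1} + {P2, P3, P4, P5, P6}: 52 + 111 = 163
  {P2} + {P1, P3, P4, P5, P6}: 36 + 118 = 154
  {P1, P2} + {P3, P4, P5, P6}: 52 + 111 = 163
  {P3} + {P1, P2, P4, P5, P6}: 42 + 118 = 160
  {P1, P3} + {P2, P4, P5, P6}: 52 + 107 = 159
  {P2, P3} + {P1, P4, P5, P6}: 42 + 118 = 160
  … (31 splits in total)
  {P4} + {P1, P2, P3, P5, P6}: 72 + 74 = 146  ← best
Best: vehicle 1 Hub → P4 → Hub = 72; vehicle 2 Hub → P2 → P6 → P3 → P1 → P5 → Hub = 74; combined 146.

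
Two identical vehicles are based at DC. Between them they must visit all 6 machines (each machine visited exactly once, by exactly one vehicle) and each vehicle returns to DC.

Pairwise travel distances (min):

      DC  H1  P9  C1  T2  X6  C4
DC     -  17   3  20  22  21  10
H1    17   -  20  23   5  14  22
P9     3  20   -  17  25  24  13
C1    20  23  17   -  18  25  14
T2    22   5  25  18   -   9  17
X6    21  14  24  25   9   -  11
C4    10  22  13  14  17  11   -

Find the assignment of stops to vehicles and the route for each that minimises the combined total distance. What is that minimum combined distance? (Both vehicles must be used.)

Check every non-empty split of the stops between the two vehicles; for each half take its own optimal tour:
  {H1} + {P9, C1, T2, X6, C4}: 34 + 68 = 102
  {P9} + {H1, C1, T2, X6, C4}: 6 + 76 = 82
  {H1, P9} + {C1, T2, X6, C4}: 40 + 68 = 108
  {C1} + {H1, P9, T2, X6, C4}: 40 + 58 = 98
  {H1, C1} + {P9, T2, X6, C4}: 60 + 58 = 118
  {P9, C1} + {H1, T2, X6, C4}: 40 + 52 = 92
  … (31 splits in total)
Best: vehicle 1 DC → P9 → DC = 6; vehicle 2 DC → H1 → T2 → X6 → C4 → C1 → DC = 76; combined 82.

82 min — the smallest possible combined total.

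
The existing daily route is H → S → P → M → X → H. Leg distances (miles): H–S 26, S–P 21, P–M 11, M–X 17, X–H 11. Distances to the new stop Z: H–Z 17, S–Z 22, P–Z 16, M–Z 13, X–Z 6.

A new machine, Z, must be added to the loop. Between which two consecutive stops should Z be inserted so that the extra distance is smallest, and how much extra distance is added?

Insertion cost between consecutive stops i–j is d(i,Z) + d(Z,j) − d(i,j):
  between H and S: 17 + 22 − 26 = 13
  between S and P: 22 + 16 − 21 = 17
  between P and M: 16 + 13 − 11 = 18
  between M and X: 13 + 6 − 17 = 2
  between X and H: 6 + 17 − 11 = 12
Cheapest insertion is between M and X, adding 2.
New total = 86 + 2 = 88.

+2 miles — insert Z between M and X.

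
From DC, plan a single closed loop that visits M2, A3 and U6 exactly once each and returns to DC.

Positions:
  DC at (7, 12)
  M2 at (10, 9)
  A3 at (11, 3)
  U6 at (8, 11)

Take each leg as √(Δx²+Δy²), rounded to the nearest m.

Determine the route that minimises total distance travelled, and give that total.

20 m — the shortest possible round trip.

With 3 stops there are 3!/2 = 3 distinct round trips (a route and its reverse cost the same).
DC→M2→A3→U6→DC: 4+6+9+1 = 20
DC→M2→U6→A3→DC: 4+3+9+10 = 26
DC→A3→M2→U6→DC: 10+6+3+1 = 20
The minimum is 20.
One optimal route: DC → M2 → A3 → U6 → DC (or its reverse).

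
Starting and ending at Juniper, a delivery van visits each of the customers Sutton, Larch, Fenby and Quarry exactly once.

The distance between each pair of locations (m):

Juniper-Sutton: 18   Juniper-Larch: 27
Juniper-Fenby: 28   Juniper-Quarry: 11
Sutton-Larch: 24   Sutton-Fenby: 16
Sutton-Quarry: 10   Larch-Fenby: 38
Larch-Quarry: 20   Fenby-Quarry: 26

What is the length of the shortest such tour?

Shortest round trip = 99 m.

With 4 stops there are 4!/2 = 12 distinct round trips (a route and its reverse cost the same).
Juniper - Sutton - Larch - Fenby - Quarry - Juniper: 18+24+38+26+11 = 117
Juniper - Sutton - Larch - Quarry - Fenby - Juniper: 18+24+20+26+28 = 116
Juniper - Sutton - Fenby - Larch - Quarry - Juniper: 18+16+38+20+11 = 103
Juniper - Sutton - Fenby - Quarry - Larch - Juniper: 18+16+26+20+27 = 107
Juniper - Sutton - Quarry - Larch - Fenby - Juniper: 18+10+20+38+28 = 114
Juniper - Sutton - Quarry - Fenby - Larch - Juniper: 18+10+26+38+27 = 119
Juniper - Larch - Sutton - Fenby - Quarry - Juniper: 27+24+16+26+11 = 104
Juniper - Larch - Sutton - Quarry - Fenby - Juniper: 27+24+10+26+28 = 115
Juniper - Larch - Fenby - Sutton - Quarry - Juniper: 27+38+16+10+11 = 102
Juniper - Larch - Quarry - Sutton - Fenby - Juniper: 27+20+10+16+28 = 101
Juniper - Fenby - Sutton - Larch - Quarry - Juniper: 28+16+24+20+11 = 99
Juniper - Fenby - Larch - Sutton - Quarry - Juniper: 28+38+24+10+11 = 111
The minimum is 99.
One optimal route: Juniper → Fenby → Sutton → Larch → Quarry → Juniper (or its reverse).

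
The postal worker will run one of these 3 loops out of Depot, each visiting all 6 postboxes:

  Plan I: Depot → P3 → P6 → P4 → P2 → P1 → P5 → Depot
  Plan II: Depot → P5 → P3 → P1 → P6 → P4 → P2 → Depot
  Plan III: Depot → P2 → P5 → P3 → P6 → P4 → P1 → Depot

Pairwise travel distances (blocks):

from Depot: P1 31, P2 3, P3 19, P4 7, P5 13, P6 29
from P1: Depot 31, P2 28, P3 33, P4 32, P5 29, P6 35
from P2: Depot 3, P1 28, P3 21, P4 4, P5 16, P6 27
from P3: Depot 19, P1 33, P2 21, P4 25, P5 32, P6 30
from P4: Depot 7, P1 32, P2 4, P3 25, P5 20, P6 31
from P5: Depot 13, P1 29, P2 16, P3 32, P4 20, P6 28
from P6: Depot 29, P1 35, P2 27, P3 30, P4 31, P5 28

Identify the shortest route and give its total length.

Plan I: 19 + 30 + 31 + 4 + 28 + 29 + 13 = 154
Plan II: 13 + 32 + 33 + 35 + 31 + 4 + 3 = 151
Plan III: 3 + 16 + 32 + 30 + 31 + 32 + 31 = 175

Shortest is Plan II, total 151 blocks.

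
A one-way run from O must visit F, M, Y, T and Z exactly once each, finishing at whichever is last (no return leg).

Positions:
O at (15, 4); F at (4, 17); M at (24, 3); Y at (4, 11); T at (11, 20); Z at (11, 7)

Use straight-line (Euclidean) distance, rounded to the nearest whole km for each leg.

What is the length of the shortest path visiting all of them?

There are 5! = 120 possible orderings.
O - F - M - Y - T - Z: 17+24+22+11+13 = 87
O - F - M - Y - Z - T: 17+24+22+8+13 = 84
O - F - M - T - Y - Z: 17+24+21+11+8 = 81
O - F - M - T - Z - Y: 17+24+21+13+8 = 83
O - F - M - Z - Y - T: 17+24+14+8+11 = 74
O - F - M - Z - T - Y: 17+24+14+13+11 = 79
O - F - Y - M - T - Z: 17+6+22+21+13 = 79
O - F - Y - M - Z - T: 17+6+22+14+13 = 72
O - F - Y - T - M - Z: 17+6+11+21+14 = 69
O - F - Y - T - Z - M: 17+6+11+13+14 = 61
O - F - Y - Z - M - T: 17+6+8+14+21 = 66
O - F - Y - Z - T - M: 17+6+8+13+21 = 65
O - F - T - M - Y - Z: 17+8+21+22+8 = 76
O - F - T - M - Z - Y: 17+8+21+14+8 = 68
… (106 more)
O - M - Z - Y - F - T: 9+14+8+6+8 = 45  ← best
The minimum is 45.
One shortest path: O → M → Z → Y → F → T.

Shortest open route: 45 km.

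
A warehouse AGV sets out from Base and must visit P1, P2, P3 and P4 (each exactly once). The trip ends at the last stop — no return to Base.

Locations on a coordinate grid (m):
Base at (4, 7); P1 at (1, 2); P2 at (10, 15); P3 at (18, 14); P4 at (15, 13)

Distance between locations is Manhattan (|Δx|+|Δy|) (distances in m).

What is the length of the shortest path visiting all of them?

There are 4! = 24 possible orderings.
Base → P1 → P2 → P3 → P4: 8+22+9+4 = 43
Base → P1 → P2 → P4 → P3: 8+22+7+4 = 41
Base → P1 → P3 → P2 → P4: 8+29+9+7 = 53
Base → P1 → P3 → P4 → P2: 8+29+4+7 = 48
Base → P1 → P4 → P2 → P3: 8+25+7+9 = 49
Base → P1 → P4 → P3 → P2: 8+25+4+9 = 46
Base → P2 → P1 → P3 → P4: 14+22+29+4 = 69
Base → P2 → P1 → P4 → P3: 14+22+25+4 = 65
Base → P2 → P3 → P1 → P4: 14+9+29+25 = 77
Base → P2 → P3 → P4 → P1: 14+9+4+25 = 52
Base → P2 → P4 → P1 → P3: 14+7+25+29 = 75
Base → P2 → P4 → P3 → P1: 14+7+4+29 = 54
Base → P3 → P1 → P2 → P4: 21+29+22+7 = 79
Base → P3 → P1 → P4 → P2: 21+29+25+7 = 82
… (10 more)
The minimum is 41.
One shortest path: Base → P1 → P2 → P4 → P3.

Minimum one-way distance = 41 m.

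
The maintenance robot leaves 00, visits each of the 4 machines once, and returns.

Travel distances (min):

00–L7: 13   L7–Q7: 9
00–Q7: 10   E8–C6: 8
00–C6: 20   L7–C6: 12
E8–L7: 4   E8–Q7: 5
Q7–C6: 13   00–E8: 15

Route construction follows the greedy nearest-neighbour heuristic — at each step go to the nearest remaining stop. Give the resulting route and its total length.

00 → [Q7:10 / L7:13 / E8:15 / C6:20] → Q7 (10)
Q7 → [E8:5 / L7:9 / C6:13] → E8 (5)
E8 → [L7:4 / C6:8] → L7 (4)
L7 → [C6:12] → C6 (12)
Return C6→00: 20.
Total = 10 + 5 + 4 + 12 + 20 = 51.

51 min along 00 → Q7 → E8 → L7 → C6 → 00.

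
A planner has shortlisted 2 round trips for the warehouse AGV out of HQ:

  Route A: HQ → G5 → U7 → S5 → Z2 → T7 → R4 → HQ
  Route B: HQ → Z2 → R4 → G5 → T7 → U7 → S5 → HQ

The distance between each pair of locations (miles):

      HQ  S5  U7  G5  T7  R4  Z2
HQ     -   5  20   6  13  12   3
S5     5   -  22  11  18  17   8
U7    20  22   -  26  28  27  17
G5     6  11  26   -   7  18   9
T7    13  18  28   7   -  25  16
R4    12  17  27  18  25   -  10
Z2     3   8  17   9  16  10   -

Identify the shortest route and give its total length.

Route A: 6 + 26 + 22 + 8 + 16 + 25 + 12 = 115
Route B: 3 + 10 + 18 + 7 + 28 + 22 + 5 = 93

Shortest is Route B, total 93 miles.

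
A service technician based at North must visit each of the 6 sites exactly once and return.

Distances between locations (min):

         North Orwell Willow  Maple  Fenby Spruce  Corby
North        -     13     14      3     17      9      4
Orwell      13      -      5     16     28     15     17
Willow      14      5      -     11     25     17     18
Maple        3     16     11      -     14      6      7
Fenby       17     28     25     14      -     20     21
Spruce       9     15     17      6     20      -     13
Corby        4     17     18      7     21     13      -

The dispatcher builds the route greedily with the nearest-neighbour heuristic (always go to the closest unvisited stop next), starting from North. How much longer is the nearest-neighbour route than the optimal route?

From North: Maple=3, Corby=4, Spruce=9, Orwell=13, Willow=14, Fenby=17 → choose Maple (3).
From Maple: Spruce=6, Corby=7, Willow=11, Fenby=14, Orwell=16 → choose Spruce (6).
From Spruce: Corby=13, Orwell=15, Willow=17, Fenby=20 → choose Corby (13).
From Corby: Orwell=17, Willow=18, Fenby=21 → choose Orwell (17).
From Orwell: Willow=5, Fenby=28 → choose Willow (5).
From Willow: Fenby=25 → choose Fenby (25).
NN route North → Maple → Spruce → Corby → Orwell → Willow → Fenby → North costs 86.
Optimal: North → Willow → Orwell → Spruce → Maple → Fenby → Corby → North costs 79 (by enumerating all 360 distinct tours).
Excess = 86 − 79 = 7.

The nearest-neighbour route is 7 min longer than optimal.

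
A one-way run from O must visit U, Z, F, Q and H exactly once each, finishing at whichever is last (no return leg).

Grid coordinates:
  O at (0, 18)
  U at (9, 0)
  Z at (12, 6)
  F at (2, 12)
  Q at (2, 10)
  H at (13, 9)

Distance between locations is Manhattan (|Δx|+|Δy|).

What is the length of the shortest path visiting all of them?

35 — the minimum one-way total.

There are 5! = 120 possible orderings.
O→U→Z→F→Q→H: 27+9+16+2+12 = 66
O→U→Z→F→H→Q: 27+9+16+14+12 = 78
O→U→Z→Q→F→H: 27+9+14+2+14 = 66
O→U→Z→Q→H→F: 27+9+14+12+14 = 76
O→U→Z→H→F→Q: 27+9+4+14+2 = 56
O→U→Z→H→Q→F: 27+9+4+12+2 = 54
O→U→F→Z→Q→H: 27+19+16+14+12 = 88
O→U→F→Z→H→Q: 27+19+16+4+12 = 78
O→U→F→Q→Z→H: 27+19+2+14+4 = 66
O→U→F→Q→H→Z: 27+19+2+12+4 = 64
O→U→F→H→Z→Q: 27+19+14+4+14 = 78
O→U→F→H→Q→Z: 27+19+14+12+14 = 86
O→U→Q→Z→F→H: 27+17+14+16+14 = 88
O→U→Q→Z→H→F: 27+17+14+4+14 = 76
… (106 more)
O→F→Q→H→Z→U: 8+2+12+4+9 = 35  ← best
The minimum is 35.
One shortest path: O → F → Q → H → Z → U.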